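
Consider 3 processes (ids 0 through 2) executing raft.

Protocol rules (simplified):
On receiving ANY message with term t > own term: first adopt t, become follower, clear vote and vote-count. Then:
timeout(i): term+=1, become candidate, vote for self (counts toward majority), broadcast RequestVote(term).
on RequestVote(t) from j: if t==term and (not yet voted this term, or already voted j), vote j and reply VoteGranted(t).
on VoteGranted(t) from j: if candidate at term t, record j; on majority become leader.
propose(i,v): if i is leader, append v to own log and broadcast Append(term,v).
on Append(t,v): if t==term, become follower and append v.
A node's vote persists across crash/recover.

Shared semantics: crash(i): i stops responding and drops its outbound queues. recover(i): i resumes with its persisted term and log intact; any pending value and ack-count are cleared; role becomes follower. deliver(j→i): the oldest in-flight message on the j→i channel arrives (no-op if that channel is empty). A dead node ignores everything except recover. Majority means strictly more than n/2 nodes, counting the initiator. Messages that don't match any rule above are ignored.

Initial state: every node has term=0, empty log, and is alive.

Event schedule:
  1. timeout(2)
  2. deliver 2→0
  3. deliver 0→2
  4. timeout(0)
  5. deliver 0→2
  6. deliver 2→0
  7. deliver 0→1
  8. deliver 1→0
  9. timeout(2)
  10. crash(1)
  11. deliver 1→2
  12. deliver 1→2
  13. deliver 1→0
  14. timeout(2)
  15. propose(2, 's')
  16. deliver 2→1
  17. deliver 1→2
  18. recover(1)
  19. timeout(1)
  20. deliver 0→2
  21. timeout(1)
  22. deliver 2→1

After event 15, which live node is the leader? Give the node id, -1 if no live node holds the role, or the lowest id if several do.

0

[1] timeout(2) → N2(cand t1 [-])
[2] deliver 2→0 → N0(foll t1 [-])
[3] deliver 0→2 → N2(lead t1 [-])
[4] timeout(0) → N0(cand t2 [-])
[5] deliver 0→2 → N2(foll t2 [-])
[6] deliver 2→0 → N0(lead t2 [-])
[7] deliver 0→1 → N1(foll t2 [-])
[8] deliver 1→0 → ∅
[9] timeout(2) → N2(cand t3 [-])
[10] crash(1) → N1(✗foll t2 [-])
[11] deliver 1→2 → ∅
[12] deliver 1→2 → ∅
[13] deliver 1→0 → ∅
[14] timeout(2) → N2(cand t4 [-])
[15] propose(2,'s') → ∅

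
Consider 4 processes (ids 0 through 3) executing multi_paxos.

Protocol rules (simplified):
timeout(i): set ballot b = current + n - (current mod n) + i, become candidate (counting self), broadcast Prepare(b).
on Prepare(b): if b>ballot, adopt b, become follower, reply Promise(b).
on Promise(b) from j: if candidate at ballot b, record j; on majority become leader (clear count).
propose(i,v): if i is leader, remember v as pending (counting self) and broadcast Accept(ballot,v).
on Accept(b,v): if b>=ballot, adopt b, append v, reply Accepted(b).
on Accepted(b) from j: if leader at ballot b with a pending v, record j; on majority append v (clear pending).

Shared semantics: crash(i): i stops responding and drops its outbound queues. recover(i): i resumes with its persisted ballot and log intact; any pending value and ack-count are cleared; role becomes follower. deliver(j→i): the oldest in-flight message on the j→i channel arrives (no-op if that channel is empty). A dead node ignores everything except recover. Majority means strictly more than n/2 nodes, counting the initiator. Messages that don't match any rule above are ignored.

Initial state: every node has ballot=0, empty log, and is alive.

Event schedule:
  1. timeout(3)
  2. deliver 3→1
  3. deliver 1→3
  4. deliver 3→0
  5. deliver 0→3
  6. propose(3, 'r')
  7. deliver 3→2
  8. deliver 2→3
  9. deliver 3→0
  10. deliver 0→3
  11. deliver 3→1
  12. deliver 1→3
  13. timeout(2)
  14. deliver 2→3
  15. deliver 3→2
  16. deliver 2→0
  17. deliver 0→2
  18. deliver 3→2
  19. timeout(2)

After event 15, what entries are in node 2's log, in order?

empty

1. timeout(3):  <3:cand b7 ->
2. deliver 3→1:  <1:foll b7 ->
3. deliver 1→3:  nop
4. deliver 3→0:  <0:foll b7 ->
5. deliver 0→3:  <3:lead b7 ->
6. propose(3,'r'):  nop
7. deliver 3→2:  <2:foll b7 ->
8. deliver 2→3:  nop
9. deliver 3→0:  <0:foll b7 r>
10. deliver 0→3:  nop
11. deliver 3→1:  <1:foll b7 r>
12. deliver 1→3:  <3:lead b7 r>
13. timeout(2):  <2:cand b10 ->
14. deliver 2→3:  <3:foll b10 r>
15. deliver 3→2:  nop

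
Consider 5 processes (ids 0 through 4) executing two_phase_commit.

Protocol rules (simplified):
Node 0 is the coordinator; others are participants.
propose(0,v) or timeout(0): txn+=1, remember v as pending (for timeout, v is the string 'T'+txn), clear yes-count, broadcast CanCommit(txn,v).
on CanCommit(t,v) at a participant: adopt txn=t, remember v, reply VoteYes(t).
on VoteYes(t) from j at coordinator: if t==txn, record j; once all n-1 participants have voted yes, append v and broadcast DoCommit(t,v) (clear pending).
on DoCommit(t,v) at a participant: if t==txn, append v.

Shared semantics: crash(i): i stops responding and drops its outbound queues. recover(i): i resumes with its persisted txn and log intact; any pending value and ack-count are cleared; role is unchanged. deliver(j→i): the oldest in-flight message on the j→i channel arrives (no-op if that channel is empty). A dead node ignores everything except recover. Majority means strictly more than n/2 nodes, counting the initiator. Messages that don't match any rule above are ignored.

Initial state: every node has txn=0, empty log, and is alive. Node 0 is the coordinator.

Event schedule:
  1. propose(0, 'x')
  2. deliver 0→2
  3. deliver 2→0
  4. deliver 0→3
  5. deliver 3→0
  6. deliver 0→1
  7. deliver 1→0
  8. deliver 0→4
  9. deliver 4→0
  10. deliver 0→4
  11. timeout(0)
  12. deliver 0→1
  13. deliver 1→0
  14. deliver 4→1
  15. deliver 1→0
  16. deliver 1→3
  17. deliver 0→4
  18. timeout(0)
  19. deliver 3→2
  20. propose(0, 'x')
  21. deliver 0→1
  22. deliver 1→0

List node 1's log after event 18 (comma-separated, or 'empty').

1. propose(0,'x'):  <0:coor t1 ->
2. deliver 0→2:  <2:part t1 ->
3. deliver 2→0:  nop
4. deliver 0→3:  <3:part t1 ->
5. deliver 3→0:  nop
6. deliver 0→1:  <1:part t1 ->
7. deliver 1→0:  nop
8. deliver 0→4:  <4:part t1 ->
9. deliver 4→0:  <0:coor t1 x>
10. deliver 0→4:  <4:part t1 x>
11. timeout(0):  <0:coor t2 x>
12. deliver 0→1:  <1:part t1 x>
13. deliver 1→0:  nop
14. deliver 4→1:  nop
15. deliver 1→0:  nop
16. deliver 1→3:  nop
17. deliver 0→4:  <4:part t2 x>
18. timeout(0):  <0:coor t3 x>

x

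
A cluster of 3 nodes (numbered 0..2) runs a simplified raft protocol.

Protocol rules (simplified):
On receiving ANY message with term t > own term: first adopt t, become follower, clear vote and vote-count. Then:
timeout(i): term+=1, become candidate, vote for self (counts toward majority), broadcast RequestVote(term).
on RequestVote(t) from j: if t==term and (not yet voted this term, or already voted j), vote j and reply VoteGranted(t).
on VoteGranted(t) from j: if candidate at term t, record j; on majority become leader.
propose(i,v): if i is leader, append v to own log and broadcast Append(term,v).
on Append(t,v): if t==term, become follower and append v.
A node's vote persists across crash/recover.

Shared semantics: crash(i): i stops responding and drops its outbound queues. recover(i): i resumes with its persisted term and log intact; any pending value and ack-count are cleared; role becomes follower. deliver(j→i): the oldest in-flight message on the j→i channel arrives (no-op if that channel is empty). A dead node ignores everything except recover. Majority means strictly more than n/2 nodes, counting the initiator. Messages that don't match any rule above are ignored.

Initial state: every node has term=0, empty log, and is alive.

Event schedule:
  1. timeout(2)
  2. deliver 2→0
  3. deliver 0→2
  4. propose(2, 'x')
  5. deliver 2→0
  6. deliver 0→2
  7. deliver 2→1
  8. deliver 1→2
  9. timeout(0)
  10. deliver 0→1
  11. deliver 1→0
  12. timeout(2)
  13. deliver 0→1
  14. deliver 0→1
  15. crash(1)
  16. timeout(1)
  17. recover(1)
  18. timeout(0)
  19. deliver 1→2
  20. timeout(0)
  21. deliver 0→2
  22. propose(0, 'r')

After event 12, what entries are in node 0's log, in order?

step 1 timeout(2): 2={cand,t=1,log=-}
step 2 deliver 2→0: 0={foll,t=1,log=-}
step 3 deliver 0→2: 2={lead,t=1,log=-}
step 4 propose(2,'x'): 2={lead,t=1,log=x}
step 5 deliver 2→0: 0={foll,t=1,log=x}
step 6 deliver 0→2: —
step 7 deliver 2→1: 1={foll,t=1,log=-}
step 8 deliver 1→2: —
step 9 timeout(0): 0={cand,t=2,log=x}
step 10 deliver 0→1: 1={foll,t=2,log=-}
step 11 deliver 1→0: 0={lead,t=2,log=x}
step 12 timeout(2): 2={cand,t=2,log=x}

x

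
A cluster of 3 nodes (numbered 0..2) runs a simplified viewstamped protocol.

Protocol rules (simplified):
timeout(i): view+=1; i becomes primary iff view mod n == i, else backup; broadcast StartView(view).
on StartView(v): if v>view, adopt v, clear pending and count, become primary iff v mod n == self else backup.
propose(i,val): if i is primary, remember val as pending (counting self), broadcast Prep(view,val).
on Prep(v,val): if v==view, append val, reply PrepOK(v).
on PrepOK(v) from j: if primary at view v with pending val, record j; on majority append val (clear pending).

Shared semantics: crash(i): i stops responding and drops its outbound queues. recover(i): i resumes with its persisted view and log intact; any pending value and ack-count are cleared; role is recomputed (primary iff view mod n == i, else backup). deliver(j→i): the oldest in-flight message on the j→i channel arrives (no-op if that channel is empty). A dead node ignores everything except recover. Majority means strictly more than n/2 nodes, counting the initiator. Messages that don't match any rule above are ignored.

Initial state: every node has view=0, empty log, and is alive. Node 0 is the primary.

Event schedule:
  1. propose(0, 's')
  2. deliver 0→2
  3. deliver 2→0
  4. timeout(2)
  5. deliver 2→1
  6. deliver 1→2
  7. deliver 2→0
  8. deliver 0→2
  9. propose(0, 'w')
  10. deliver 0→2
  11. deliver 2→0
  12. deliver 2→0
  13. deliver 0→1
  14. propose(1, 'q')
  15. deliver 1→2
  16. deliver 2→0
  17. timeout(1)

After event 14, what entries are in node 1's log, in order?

1. propose(0,'s'):  nop
2. deliver 0→2:  <2:back v0 s>
3. deliver 2→0:  <0:prim v0 s>
4. timeout(2):  <2:back v1 s>
5. deliver 2→1:  <1:prim v1 ->
6. deliver 1→2:  nop
7. deliver 2→0:  <0:back v1 s>
8. deliver 0→2:  nop
9. propose(0,'w'):  nop
10. deliver 0→2:  nop
11. deliver 2→0:  nop
12. deliver 2→0:  nop
13. deliver 0→1:  nop
14. propose(1,'q'):  nop

empty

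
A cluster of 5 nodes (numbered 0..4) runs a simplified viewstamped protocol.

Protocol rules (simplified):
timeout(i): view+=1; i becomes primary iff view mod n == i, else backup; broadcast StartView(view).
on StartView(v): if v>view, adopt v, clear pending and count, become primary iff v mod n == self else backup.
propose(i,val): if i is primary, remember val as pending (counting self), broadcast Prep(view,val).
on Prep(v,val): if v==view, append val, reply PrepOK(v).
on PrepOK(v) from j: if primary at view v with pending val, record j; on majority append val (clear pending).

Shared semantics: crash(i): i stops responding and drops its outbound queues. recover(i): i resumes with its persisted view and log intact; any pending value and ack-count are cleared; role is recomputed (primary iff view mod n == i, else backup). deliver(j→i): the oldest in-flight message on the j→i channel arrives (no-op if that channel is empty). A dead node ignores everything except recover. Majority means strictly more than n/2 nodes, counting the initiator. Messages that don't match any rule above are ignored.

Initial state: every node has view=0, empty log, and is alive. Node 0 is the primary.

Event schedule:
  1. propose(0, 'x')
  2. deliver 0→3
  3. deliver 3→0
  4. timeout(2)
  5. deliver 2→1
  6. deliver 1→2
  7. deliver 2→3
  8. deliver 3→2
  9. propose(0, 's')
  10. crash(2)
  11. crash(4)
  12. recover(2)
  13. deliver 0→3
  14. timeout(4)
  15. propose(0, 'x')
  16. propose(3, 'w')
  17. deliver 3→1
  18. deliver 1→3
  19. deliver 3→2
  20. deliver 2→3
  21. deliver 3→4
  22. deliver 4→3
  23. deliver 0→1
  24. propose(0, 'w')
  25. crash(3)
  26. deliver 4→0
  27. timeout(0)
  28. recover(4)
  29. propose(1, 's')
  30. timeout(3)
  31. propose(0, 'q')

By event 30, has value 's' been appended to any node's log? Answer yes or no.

no

step 1 propose(0,'x'): —
step 2 deliver 0→3: 3={back,v=0,log=x}
step 3 deliver 3→0: —
step 4 timeout(2): 2={back,v=1,log=-}
step 5 deliver 2→1: 1={prim,v=1,log=-}
step 6 deliver 1→2: —
step 7 deliver 2→3: 3={back,v=1,log=x}
step 8 deliver 3→2: —
step 9 propose(0,'s'): —
step 10 crash(2): 2={✗back,v=1,log=-}
step 11 crash(4): 4={✗back,v=0,log=-}
step 12 recover(2): 2={back,v=1,log=-}
step 13 deliver 0→3: —
step 14 timeout(4): —
step 15 propose(0,'x'): —
step 16 propose(3,'w'): —
step 17 deliver 3→1: —
step 18 deliver 1→3: —
step 19 deliver 3→2: —
step 20 deliver 2→3: —
step 21 deliver 3→4: —
step 22 deliver 4→3: —
step 23 deliver 0→1: —
step 24 propose(0,'w'): —
step 25 crash(3): 3={✗back,v=1,log=x}
step 26 deliver 4→0: —
step 27 timeout(0): 0={back,v=1,log=-}
step 28 recover(4): 4={back,v=0,log=-}
step 29 propose(1,'s'): —
step 30 timeout(3): —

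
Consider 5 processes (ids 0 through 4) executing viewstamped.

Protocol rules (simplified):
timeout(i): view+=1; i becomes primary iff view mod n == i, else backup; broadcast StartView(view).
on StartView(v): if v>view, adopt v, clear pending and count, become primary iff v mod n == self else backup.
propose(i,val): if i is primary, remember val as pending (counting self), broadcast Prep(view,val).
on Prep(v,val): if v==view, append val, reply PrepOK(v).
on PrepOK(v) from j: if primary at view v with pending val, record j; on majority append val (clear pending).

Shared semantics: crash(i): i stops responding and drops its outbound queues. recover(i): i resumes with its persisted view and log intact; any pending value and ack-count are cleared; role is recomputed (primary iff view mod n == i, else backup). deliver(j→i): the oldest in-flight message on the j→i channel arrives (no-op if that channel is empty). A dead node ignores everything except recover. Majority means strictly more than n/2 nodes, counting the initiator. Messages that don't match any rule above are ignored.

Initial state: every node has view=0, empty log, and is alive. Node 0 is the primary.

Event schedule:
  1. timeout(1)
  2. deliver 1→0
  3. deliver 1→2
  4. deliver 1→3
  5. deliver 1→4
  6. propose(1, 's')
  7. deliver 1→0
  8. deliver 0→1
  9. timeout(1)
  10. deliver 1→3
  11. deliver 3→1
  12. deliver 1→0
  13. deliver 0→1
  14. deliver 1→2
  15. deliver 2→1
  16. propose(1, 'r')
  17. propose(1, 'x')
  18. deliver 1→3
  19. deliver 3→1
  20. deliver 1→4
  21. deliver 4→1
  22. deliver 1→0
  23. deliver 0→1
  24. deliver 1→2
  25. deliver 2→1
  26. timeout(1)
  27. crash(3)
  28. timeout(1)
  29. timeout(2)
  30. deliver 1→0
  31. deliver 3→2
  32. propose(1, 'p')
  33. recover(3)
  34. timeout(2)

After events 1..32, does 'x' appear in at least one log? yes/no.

1. timeout(1):  <1:prim v1 ->
2. deliver 1→0:  <0:back v1 ->
3. deliver 1→2:  <2:back v1 ->
4. deliver 1→3:  <3:back v1 ->
5. deliver 1→4:  <4:back v1 ->
6. propose(1,'s'):  nop
7. deliver 1→0:  <0:back v1 s>
8. deliver 0→1:  nop
9. timeout(1):  <1:back v2 ->
10. deliver 1→3:  <3:back v1 s>
11. deliver 3→1:  nop
12. deliver 1→0:  <0:back v2 s>
13. deliver 0→1:  nop
14. deliver 1→2:  <2:back v1 s>
15. deliver 2→1:  nop
16. propose(1,'r'):  nop
17. propose(1,'x'):  nop
18. deliver 1→3:  <3:back v2 s>
19. deliver 3→1:  nop
20. deliver 1→4:  <4:back v1 s>
21. deliver 4→1:  nop
22. deliver 1→0:  nop
23. deliver 0→1:  nop
24. deliver 1→2:  <2:prim v2 s>
25. deliver 2→1:  nop
26. timeout(1):  <1:back v3 ->
27. crash(3):  <3:✗back v2 s>
28. timeout(1):  <1:back v4 ->
29. timeout(2):  <2:back v3 s>
30. deliver 1→0:  <0:back v3 s>
31. deliver 3→2:  nop
32. propose(1,'p'):  nop

no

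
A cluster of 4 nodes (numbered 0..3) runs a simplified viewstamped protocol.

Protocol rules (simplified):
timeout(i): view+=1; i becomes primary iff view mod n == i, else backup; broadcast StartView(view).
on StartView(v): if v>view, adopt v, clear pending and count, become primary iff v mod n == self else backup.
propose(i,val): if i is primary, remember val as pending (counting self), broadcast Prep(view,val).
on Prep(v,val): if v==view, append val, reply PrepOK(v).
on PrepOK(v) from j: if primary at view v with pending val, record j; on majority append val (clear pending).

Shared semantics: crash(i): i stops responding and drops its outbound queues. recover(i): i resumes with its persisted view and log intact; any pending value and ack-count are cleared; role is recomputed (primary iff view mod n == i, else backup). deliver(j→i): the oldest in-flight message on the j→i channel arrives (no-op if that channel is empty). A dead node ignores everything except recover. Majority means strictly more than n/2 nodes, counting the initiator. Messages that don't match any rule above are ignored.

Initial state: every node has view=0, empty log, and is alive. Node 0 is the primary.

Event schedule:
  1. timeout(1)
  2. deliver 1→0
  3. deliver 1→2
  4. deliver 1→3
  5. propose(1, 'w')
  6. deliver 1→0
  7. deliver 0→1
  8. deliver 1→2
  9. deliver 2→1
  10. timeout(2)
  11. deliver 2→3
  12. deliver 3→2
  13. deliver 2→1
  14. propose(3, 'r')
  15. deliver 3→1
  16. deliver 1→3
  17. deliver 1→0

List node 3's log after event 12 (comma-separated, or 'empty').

1. timeout(1):  <1:prim v1 ->
2. deliver 1→0:  <0:back v1 ->
3. deliver 1→2:  <2:back v1 ->
4. deliver 1→3:  <3:back v1 ->
5. propose(1,'w'):  nop
6. deliver 1→0:  <0:back v1 w>
7. deliver 0→1:  nop
8. deliver 1→2:  <2:back v1 w>
9. deliver 2→1:  <1:prim v1 w>
10. timeout(2):  <2:prim v2 w>
11. deliver 2→3:  <3:back v2 ->
12. deliver 3→2:  nop

empty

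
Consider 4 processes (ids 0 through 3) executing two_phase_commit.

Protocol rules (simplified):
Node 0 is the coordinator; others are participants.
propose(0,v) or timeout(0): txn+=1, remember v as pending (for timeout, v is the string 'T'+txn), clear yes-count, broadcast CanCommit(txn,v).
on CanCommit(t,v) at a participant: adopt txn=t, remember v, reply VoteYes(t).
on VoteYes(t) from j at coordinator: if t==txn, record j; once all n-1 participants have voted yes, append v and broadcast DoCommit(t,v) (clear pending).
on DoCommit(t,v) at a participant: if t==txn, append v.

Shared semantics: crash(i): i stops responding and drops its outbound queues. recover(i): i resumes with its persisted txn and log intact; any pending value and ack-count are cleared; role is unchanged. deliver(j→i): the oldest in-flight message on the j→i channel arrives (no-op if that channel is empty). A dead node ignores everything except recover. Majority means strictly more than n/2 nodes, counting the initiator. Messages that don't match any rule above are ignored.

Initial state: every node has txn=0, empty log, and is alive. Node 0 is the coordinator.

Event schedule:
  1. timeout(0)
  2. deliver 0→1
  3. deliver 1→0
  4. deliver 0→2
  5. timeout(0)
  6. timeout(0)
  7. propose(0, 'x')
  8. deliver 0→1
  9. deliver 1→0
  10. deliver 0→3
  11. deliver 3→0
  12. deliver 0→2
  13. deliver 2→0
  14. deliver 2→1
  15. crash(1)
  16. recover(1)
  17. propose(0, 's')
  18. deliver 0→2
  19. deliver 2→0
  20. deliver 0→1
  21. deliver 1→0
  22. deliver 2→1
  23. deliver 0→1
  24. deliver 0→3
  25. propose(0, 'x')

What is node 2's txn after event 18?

3

1. timeout(0):  <0:coor t1 ->
2. deliver 0→1:  <1:part t1 ->
3. deliver 1→0:  nop
4. deliver 0→2:  <2:part t1 ->
5. timeout(0):  <0:coor t2 ->
6. timeout(0):  <0:coor t3 ->
7. propose(0,'x'):  <0:coor t4 ->
8. deliver 0→1:  <1:part t2 ->
9. deliver 1→0:  nop
10. deliver 0→3:  <3:part t1 ->
11. deliver 3→0:  nop
12. deliver 0→2:  <2:part t2 ->
13. deliver 2→0:  nop
14. deliver 2→1:  nop
15. crash(1):  <1:✗part t2 ->
16. recover(1):  <1:part t2 ->
17. propose(0,'s'):  <0:coor t5 ->
18. deliver 0→2:  <2:part t3 ->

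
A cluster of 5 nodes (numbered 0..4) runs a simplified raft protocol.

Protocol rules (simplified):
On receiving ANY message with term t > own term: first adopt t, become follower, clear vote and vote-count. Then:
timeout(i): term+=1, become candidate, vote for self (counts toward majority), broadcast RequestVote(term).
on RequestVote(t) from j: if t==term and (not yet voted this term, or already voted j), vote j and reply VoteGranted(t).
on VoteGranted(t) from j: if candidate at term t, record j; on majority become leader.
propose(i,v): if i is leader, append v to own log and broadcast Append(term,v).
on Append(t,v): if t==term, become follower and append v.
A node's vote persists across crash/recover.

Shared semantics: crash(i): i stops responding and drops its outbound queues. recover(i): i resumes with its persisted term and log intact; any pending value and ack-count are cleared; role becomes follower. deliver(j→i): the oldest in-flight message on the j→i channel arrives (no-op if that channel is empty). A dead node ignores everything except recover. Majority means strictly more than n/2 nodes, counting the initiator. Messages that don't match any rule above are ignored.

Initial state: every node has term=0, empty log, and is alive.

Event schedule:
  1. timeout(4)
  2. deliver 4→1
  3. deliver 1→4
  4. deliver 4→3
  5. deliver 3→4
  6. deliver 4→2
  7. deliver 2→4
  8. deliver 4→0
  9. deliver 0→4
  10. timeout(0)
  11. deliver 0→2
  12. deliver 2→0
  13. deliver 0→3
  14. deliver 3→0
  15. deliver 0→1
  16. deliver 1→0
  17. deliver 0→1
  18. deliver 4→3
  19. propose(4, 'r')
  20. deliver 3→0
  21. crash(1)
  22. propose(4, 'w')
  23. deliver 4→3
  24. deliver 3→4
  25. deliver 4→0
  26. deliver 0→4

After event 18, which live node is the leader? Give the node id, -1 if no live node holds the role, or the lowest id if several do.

0

[1] timeout(4) → N4(cand t1 [-])
[2] deliver 4→1 → N1(foll t1 [-])
[3] deliver 1→4 → ∅
[4] deliver 4→3 → N3(foll t1 [-])
[5] deliver 3→4 → N4(lead t1 [-])
[6] deliver 4→2 → N2(foll t1 [-])
[7] deliver 2→4 → ∅
[8] deliver 4→0 → N0(foll t1 [-])
[9] deliver 0→4 → ∅
[10] timeout(0) → N0(cand t2 [-])
[11] deliver 0→2 → N2(foll t2 [-])
[12] deliver 2→0 → ∅
[13] deliver 0→3 → N3(foll t2 [-])
[14] deliver 3→0 → N0(lead t2 [-])
[15] deliver 0→1 → N1(foll t2 [-])
[16] deliver 1→0 → ∅
[17] deliver 0→1 → ∅
[18] deliver 4→3 → ∅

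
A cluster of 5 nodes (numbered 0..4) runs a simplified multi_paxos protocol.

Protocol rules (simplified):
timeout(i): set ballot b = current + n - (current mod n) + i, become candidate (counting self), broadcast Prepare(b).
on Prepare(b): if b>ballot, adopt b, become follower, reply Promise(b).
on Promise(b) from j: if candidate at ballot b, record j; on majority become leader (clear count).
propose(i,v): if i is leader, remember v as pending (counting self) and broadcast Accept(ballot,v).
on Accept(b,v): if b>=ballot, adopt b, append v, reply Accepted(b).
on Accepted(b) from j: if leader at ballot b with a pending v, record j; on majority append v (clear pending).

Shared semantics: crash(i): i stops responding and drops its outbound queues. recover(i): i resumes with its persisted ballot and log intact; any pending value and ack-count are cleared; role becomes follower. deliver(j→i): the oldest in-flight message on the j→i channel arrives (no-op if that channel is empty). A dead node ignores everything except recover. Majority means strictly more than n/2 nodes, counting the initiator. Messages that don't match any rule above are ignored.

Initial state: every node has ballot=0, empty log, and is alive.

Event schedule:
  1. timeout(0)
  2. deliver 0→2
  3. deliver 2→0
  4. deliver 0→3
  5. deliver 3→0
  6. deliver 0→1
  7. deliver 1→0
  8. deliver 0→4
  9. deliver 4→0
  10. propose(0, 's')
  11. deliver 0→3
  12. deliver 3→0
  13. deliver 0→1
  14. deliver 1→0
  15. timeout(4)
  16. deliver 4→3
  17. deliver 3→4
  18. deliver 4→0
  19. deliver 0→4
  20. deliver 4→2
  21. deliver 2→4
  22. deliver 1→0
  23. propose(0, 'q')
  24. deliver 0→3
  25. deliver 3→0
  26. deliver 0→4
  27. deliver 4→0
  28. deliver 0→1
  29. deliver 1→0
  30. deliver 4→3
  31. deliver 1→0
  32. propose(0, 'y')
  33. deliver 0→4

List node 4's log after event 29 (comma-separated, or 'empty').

empty

step 1 timeout(0): 0={cand,b=5,log=-}
step 2 deliver 0→2: 2={foll,b=5,log=-}
step 3 deliver 2→0: —
step 4 deliver 0→3: 3={foll,b=5,log=-}
step 5 deliver 3→0: 0={lead,b=5,log=-}
step 6 deliver 0→1: 1={foll,b=5,log=-}
step 7 deliver 1→0: —
step 8 deliver 0→4: 4={foll,b=5,log=-}
step 9 deliver 4→0: —
step 10 propose(0,'s'): —
step 11 deliver 0→3: 3={foll,b=5,log=s}
step 12 deliver 3→0: —
step 13 deliver 0→1: 1={foll,b=5,log=s}
step 14 deliver 1→0: 0={lead,b=5,log=s}
step 15 timeout(4): 4={cand,b=14,log=-}
step 16 deliver 4→3: 3={foll,b=14,log=s}
step 17 deliver 3→4: —
step 18 deliver 4→0: 0={foll,b=14,log=s}
step 19 deliver 0→4: —
step 20 deliver 4→2: 2={foll,b=14,log=-}
step 21 deliver 2→4: 4={lead,b=14,log=-}
step 22 deliver 1→0: —
step 23 propose(0,'q'): —
step 24 deliver 0→3: —
step 25 deliver 3→0: —
step 26 deliver 0→4: —
step 27 deliver 4→0: —
step 28 deliver 0→1: —
step 29 deliver 1→0: —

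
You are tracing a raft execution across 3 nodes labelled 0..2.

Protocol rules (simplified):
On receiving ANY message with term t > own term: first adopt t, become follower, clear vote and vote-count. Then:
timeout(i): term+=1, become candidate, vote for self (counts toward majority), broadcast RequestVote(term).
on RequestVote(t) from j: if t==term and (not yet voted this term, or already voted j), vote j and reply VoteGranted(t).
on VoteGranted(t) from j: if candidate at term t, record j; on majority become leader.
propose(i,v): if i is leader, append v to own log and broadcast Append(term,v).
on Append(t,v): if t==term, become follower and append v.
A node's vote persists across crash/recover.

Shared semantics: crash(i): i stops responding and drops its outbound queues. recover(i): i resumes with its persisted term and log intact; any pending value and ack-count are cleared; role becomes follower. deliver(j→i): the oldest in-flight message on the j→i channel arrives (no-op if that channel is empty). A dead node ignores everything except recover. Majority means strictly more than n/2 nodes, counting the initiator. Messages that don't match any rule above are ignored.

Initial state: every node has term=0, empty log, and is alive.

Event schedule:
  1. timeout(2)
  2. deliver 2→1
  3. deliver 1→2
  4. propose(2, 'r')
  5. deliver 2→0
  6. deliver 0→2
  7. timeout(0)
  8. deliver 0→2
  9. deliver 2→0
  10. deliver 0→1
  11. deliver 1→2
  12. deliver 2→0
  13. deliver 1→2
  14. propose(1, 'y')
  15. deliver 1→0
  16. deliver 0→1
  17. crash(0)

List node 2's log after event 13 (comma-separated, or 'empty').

r

step 1 timeout(2): 2={cand,t=1,log=-}
step 2 deliver 2→1: 1={foll,t=1,log=-}
step 3 deliver 1→2: 2={lead,t=1,log=-}
step 4 propose(2,'r'): 2={lead,t=1,log=r}
step 5 deliver 2→0: 0={foll,t=1,log=-}
step 6 deliver 0→2: —
step 7 timeout(0): 0={cand,t=2,log=-}
step 8 deliver 0→2: 2={foll,t=2,log=r}
step 9 deliver 2→0: —
step 10 deliver 0→1: 1={foll,t=2,log=-}
step 11 deliver 1→2: —
step 12 deliver 2→0: 0={lead,t=2,log=-}
step 13 deliver 1→2: —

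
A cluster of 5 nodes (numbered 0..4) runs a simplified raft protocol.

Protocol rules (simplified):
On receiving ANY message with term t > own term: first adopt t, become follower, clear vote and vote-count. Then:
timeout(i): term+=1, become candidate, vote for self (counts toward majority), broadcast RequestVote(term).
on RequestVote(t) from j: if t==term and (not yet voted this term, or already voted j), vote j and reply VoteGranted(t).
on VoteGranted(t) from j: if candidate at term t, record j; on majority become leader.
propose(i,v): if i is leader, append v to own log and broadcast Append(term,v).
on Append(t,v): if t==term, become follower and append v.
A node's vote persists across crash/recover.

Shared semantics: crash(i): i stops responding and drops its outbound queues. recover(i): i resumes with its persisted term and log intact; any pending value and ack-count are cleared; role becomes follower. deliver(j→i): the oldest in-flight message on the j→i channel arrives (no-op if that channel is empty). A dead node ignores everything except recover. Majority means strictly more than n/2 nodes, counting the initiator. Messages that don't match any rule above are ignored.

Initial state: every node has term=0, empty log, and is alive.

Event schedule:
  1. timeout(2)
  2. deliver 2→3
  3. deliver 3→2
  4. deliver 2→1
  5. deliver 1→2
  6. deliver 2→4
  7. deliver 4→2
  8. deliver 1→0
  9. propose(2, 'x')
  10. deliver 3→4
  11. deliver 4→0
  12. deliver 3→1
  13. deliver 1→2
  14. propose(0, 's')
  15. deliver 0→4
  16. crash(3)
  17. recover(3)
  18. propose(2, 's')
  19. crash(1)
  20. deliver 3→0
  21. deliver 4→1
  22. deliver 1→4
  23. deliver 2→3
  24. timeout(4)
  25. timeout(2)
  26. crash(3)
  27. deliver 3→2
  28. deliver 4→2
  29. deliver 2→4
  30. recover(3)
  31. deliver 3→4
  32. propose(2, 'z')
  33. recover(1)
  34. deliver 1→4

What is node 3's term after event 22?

[1] timeout(2) → N2(cand t1 [-])
[2] deliver 2→3 → N3(foll t1 [-])
[3] deliver 3→2 → ∅
[4] deliver 2→1 → N1(foll t1 [-])
[5] deliver 1→2 → N2(lead t1 [-])
[6] deliver 2→4 → N4(foll t1 [-])
[7] deliver 4→2 → ∅
[8] deliver 1→0 → ∅
[9] propose(2,'x') → N2(lead t1 [x])
[10] deliver 3→4 → ∅
[11] deliver 4→0 → ∅
[12] deliver 3→1 → ∅
[13] deliver 1→2 → ∅
[14] propose(0,'s') → ∅
[15] deliver 0→4 → ∅
[16] crash(3) → N3(✗foll t1 [-])
[17] recover(3) → N3(foll t1 [-])
[18] propose(2,'s') → N2(lead t1 [x,s])
[19] crash(1) → N1(✗foll t1 [-])
[20] deliver 3→0 → ∅
[21] deliver 4→1 → ∅
[22] deliver 1→4 → ∅

1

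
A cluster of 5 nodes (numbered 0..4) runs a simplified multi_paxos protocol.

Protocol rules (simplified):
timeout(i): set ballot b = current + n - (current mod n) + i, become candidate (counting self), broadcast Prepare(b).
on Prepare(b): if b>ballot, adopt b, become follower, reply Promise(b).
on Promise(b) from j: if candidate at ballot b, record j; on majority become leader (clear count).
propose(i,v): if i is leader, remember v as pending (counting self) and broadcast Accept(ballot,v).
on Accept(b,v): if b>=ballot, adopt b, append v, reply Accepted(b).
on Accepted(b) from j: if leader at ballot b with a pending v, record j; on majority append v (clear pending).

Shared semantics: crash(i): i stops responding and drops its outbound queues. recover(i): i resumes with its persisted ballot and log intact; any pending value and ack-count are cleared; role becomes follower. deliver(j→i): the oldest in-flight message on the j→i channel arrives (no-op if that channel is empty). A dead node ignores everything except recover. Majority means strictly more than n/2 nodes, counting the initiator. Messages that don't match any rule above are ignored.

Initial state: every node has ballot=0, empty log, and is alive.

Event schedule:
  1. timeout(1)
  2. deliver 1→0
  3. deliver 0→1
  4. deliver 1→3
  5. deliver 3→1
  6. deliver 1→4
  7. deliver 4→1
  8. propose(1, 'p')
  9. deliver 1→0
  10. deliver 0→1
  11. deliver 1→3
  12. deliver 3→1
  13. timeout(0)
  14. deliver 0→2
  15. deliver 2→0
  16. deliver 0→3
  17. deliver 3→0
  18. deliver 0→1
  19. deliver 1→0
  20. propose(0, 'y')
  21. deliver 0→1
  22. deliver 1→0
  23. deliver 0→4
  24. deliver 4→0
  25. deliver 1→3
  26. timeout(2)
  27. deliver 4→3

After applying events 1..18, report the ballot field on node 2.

10

e1 timeout(1): 1[cand,b=6,-]
e2 deliver 1→0: 0[foll,b=6,-]
e3 deliver 0→1: ·
e4 deliver 1→3: 3[foll,b=6,-]
e5 deliver 3→1: 1[lead,b=6,-]
e6 deliver 1→4: 4[foll,b=6,-]
e7 deliver 4→1: ·
e8 propose(1,'p'): ·
e9 deliver 1→0: 0[foll,b=6,p]
e10 deliver 0→1: ·
e11 deliver 1→3: 3[foll,b=6,p]
e12 deliver 3→1: 1[lead,b=6,p]
e13 timeout(0): 0[cand,b=10,p]
e14 deliver 0→2: 2[foll,b=10,-]
e15 deliver 2→0: ·
e16 deliver 0→3: 3[foll,b=10,p]
e17 deliver 3→0: 0[lead,b=10,p]
e18 deliver 0→1: 1[foll,b=10,p]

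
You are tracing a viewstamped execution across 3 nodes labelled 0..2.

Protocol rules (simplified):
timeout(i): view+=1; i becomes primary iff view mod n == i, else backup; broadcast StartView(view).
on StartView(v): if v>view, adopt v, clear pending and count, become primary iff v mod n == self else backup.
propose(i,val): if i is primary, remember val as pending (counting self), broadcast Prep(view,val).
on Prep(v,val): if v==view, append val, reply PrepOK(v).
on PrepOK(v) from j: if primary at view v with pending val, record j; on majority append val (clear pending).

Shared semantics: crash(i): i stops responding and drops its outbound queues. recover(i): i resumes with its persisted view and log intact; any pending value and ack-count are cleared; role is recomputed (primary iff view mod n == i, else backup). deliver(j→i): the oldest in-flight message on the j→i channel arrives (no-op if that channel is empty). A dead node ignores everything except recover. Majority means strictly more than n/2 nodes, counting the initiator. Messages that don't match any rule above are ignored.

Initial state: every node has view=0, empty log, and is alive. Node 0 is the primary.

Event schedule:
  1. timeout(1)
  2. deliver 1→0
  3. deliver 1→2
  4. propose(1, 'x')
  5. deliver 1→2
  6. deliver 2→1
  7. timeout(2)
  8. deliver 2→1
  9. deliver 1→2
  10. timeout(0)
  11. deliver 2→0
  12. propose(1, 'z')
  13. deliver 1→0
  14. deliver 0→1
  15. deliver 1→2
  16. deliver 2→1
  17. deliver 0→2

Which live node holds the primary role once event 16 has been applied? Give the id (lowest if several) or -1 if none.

e1 timeout(1): 1[prim,v=1,-]
e2 deliver 1→0: 0[back,v=1,-]
e3 deliver 1→2: 2[back,v=1,-]
e4 propose(1,'x'): ·
e5 deliver 1→2: 2[back,v=1,x]
e6 deliver 2→1: 1[prim,v=1,x]
e7 timeout(2): 2[prim,v=2,x]
e8 deliver 2→1: 1[back,v=2,x]
e9 deliver 1→2: ·
e10 timeout(0): 0[back,v=2,-]
e11 deliver 2→0: ·
e12 propose(1,'z'): ·
e13 deliver 1→0: ·
e14 deliver 0→1: ·
e15 deliver 1→2: ·
e16 deliver 2→1: ·

2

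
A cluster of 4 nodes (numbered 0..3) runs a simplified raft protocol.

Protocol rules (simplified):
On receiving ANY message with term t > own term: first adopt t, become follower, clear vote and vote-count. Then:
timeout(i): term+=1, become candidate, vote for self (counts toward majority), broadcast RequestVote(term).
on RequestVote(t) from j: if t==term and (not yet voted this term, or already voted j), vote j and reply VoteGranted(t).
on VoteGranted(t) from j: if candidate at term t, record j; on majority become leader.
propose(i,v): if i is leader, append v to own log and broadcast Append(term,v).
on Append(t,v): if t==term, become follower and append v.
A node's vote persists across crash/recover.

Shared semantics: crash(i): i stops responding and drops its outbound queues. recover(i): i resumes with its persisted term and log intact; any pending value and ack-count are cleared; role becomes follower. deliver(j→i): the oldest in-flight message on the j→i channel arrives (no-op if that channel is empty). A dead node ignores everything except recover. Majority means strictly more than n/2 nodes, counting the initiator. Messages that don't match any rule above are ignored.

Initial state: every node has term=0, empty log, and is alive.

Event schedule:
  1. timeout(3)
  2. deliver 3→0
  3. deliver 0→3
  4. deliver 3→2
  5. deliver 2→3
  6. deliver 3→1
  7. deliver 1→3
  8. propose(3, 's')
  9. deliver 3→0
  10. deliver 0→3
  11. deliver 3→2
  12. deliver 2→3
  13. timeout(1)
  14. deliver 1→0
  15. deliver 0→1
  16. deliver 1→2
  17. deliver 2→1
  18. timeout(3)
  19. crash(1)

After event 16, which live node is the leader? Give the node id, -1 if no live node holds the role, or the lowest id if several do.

[1] timeout(3) → N3(cand t1 [-])
[2] deliver 3→0 → N0(foll t1 [-])
[3] deliver 0→3 → ∅
[4] deliver 3→2 → N2(foll t1 [-])
[5] deliver 2→3 → N3(lead t1 [-])
[6] deliver 3→1 → N1(foll t1 [-])
[7] deliver 1→3 → ∅
[8] propose(3,'s') → N3(lead t1 [s])
[9] deliver 3→0 → N0(foll t1 [s])
[10] deliver 0→3 → ∅
[11] deliver 3→2 → N2(foll t1 [s])
[12] deliver 2→3 → ∅
[13] timeout(1) → N1(cand t2 [-])
[14] deliver 1→0 → N0(foll t2 [s])
[15] deliver 0→1 → ∅
[16] deliver 1→2 → N2(foll t2 [s])

3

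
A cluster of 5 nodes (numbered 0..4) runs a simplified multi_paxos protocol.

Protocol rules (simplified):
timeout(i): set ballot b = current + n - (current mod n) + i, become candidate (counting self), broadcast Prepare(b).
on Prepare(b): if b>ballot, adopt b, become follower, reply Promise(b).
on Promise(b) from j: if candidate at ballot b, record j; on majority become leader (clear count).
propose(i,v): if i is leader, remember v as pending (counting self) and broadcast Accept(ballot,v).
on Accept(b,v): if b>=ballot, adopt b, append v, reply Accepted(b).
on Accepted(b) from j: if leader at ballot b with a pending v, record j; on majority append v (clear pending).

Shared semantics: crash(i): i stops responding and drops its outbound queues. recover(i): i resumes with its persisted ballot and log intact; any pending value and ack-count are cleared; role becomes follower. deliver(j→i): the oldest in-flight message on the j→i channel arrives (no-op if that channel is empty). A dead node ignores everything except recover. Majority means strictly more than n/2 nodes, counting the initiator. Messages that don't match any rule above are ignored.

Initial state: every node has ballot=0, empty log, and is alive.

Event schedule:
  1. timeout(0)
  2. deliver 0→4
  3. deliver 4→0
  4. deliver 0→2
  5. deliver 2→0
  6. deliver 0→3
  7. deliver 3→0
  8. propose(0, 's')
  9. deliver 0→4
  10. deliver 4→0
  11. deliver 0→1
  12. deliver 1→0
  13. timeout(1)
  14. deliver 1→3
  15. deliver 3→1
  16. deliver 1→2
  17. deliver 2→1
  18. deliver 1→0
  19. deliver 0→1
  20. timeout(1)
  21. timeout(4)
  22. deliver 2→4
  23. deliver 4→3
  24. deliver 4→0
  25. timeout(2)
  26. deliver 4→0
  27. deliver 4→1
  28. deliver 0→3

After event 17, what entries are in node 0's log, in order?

after 1 — timeout(0): n0:cand/b5/[-]
after 2 — deliver 0→4: n4:foll/b5/[-]
after 3 — deliver 4→0: ·
after 4 — deliver 0→2: n2:foll/b5/[-]
after 5 — deliver 2→0: n0:lead/b5/[-]
after 6 — deliver 0→3: n3:foll/b5/[-]
after 7 — deliver 3→0: ·
after 8 — propose(0,'s'): ·
after 9 — deliver 0→4: n4:foll/b5/[s]
after 10 — deliver 4→0: ·
after 11 — deliver 0→1: n1:foll/b5/[-]
after 12 — deliver 1→0: ·
after 13 — timeout(1): n1:cand/b11/[-]
after 14 — deliver 1→3: n3:foll/b11/[-]
after 15 — deliver 3→1: ·
after 16 — deliver 1→2: n2:foll/b11/[-]
after 17 — deliver 2→1: n1:lead/b11/[-]

empty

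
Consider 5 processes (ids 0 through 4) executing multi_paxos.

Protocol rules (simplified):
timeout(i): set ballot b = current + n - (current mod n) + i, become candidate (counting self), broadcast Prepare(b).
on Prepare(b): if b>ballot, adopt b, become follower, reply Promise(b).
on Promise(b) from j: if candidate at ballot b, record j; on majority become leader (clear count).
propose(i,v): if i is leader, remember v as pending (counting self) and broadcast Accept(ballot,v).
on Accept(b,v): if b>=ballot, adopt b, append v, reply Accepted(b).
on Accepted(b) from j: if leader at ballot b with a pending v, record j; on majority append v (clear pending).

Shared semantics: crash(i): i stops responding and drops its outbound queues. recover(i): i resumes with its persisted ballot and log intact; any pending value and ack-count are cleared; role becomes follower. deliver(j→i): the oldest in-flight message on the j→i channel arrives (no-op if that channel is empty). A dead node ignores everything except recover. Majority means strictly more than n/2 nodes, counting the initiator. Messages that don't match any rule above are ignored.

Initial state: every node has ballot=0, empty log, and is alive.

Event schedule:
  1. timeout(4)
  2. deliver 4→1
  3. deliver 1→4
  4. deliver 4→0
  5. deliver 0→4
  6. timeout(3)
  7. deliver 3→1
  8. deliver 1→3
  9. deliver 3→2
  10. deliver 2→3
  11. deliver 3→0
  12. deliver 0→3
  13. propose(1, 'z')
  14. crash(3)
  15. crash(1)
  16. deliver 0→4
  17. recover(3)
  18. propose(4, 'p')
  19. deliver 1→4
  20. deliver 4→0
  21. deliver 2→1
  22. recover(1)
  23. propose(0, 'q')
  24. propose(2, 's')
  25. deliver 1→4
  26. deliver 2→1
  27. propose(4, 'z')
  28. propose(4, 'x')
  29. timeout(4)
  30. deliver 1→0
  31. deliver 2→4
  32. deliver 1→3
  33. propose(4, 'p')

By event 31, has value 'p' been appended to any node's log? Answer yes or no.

yes

step 1 timeout(4): 4={cand,b=9,log=-}
step 2 deliver 4→1: 1={foll,b=9,log=-}
step 3 deliver 1→4: —
step 4 deliver 4→0: 0={foll,b=9,log=-}
step 5 deliver 0→4: 4={lead,b=9,log=-}
step 6 timeout(3): 3={cand,b=8,log=-}
step 7 deliver 3→1: —
step 8 deliver 1→3: —
step 9 deliver 3→2: 2={foll,b=8,log=-}
step 10 deliver 2→3: —
step 11 deliver 3→0: —
step 12 deliver 0→3: —
step 13 propose(1,'z'): —
step 14 crash(3): 3={✗cand,b=8,log=-}
step 15 crash(1): 1={✗foll,b=9,log=-}
step 16 deliver 0→4: —
step 17 recover(3): 3={foll,b=8,log=-}
step 18 propose(4,'p'): —
step 19 deliver 1→4: —
step 20 deliver 4→0: 0={foll,b=9,log=p}
step 21 deliver 2→1: —
step 22 recover(1): 1={foll,b=9,log=-}
step 23 propose(0,'q'): —
step 24 propose(2,'s'): —
step 25 deliver 1→4: —
step 26 deliver 2→1: —
step 27 propose(4,'z'): —
step 28 propose(4,'x'): —
step 29 timeout(4): 4={cand,b=14,log=-}
step 30 deliver 1→0: —
step 31 deliver 2→4: —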